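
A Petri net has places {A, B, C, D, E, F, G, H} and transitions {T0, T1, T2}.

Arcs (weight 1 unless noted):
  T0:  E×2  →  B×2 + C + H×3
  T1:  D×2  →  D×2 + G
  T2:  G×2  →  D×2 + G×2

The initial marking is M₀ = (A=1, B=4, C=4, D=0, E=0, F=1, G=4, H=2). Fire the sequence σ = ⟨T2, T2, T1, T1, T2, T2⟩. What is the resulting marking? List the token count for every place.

(A=1, B=4, C=4, D=8, E=0, F=1, G=6, H=2)

step 1: fire T2:  (A=1, B=4, C=4, D=0, E=0, F=1, G=4, H=2) → (A=1, B=4, C=4, D=2, E=0, F=1, G=4, H=2)
step 2: fire T2:  (A=1, B=4, C=4, D=2, E=0, F=1, G=4, H=2) → (A=1, B=4, C=4, D=4, E=0, F=1, G=4, H=2)
step 3: fire T1:  (A=1, B=4, C=4, D=4, E=0, F=1, G=4, H=2) → (A=1, B=4, C=4, D=4, E=0, F=1, G=5, H=2)
step 4: fire T1:  (A=1, B=4, C=4, D=4, E=0, F=1, G=5, H=2) → (A=1, B=4, C=4, D=4, E=0, F=1, G=6, H=2)
step 5: fire T2:  (A=1, B=4, C=4, D=4, E=0, F=1, G=6, H=2) → (A=1, B=4, C=4, D=6, E=0, F=1, G=6, H=2)
step 6: fire T2:  (A=1, B=4, C=4, D=6, E=0, F=1, G=6, H=2) → (A=1, B=4, C=4, D=8, E=0, F=1, G=6, H=2)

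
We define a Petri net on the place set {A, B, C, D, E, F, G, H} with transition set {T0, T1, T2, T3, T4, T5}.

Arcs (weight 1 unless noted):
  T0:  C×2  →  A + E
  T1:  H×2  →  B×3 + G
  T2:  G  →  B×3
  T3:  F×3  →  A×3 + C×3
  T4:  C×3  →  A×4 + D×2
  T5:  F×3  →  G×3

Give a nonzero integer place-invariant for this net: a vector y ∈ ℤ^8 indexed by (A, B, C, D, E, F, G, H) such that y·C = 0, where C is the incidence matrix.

y = (A:2, B:0, C:-2, D:-7, E:-6, F:0, G:0, H:0)

Incidence matrix C (rows=places, cols=transitions):
       T0   T1   T2   T3   T4   T5
    A   1    0    0    3    4    0
    B   0    3    3    0    0    0
    C  -2    0    0    3   -3    0
    D   0    0    0    0    2    0
    E   1    0    0    0    0    0
    F   0    0    0   -3    0   -3
    G   0    1   -1    0    0    3
    H   0   -2    0    0    0    0

Candidate y = [2, 0, -2, -7, -6, 0, 0, 0]; check y·C column-wise:
  col T0: 2·1 + -2·-2 + -7·0 + -6·1 = 0
  col T1: 2·0 + 0·3 + -2·0 + -7·0 + -6·0 + 0·1 + 0·-2 = 0
  col T2: 2·0 + 0·3 + -2·0 + -7·0 + -6·0 + 0·-1 = 0
  col T3: 2·3 + -2·3 + -7·0 + -6·0 + 0·-3 = 0
  col T4: 2·4 + -2·-3 + -7·2 + -6·0 = 0
  col T5: 2·0 + -2·0 + -7·0 + -6·0 + 0·-3 + 0·3 = 0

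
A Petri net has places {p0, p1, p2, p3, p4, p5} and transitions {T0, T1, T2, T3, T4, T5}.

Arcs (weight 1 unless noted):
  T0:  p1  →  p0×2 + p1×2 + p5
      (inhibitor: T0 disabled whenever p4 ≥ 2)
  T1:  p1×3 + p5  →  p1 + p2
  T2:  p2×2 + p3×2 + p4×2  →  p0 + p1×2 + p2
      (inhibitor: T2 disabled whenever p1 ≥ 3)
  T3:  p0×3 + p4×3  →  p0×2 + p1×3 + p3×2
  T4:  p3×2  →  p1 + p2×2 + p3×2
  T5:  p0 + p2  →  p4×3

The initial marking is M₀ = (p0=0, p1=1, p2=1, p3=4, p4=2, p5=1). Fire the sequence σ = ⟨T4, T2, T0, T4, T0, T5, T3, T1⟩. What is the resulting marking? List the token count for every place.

(p0=3, p1=8, p2=4, p3=4, p4=0, p5=2)

step 1: fire T4:  (p0=0, p1=1, p2=1, p3=4, p4=2, p5=1) → (p0=0, p1=2, p2=3, p3=4, p4=2, p5=1)
step 2: fire T2:  (p0=0, p1=2, p2=3, p3=4, p4=2, p5=1) → (p0=1, p1=4, p2=2, p3=2, p4=0, p5=1)
step 3: fire T0:  (p0=1, p1=4, p2=2, p3=2, p4=0, p5=1) → (p0=3, p1=5, p2=2, p3=2, p4=0, p5=2)
step 4: fire T4:  (p0=3, p1=5, p2=2, p3=2, p4=0, p5=2) → (p0=3, p1=6, p2=4, p3=2, p4=0, p5=2)
step 5: fire T0:  (p0=3, p1=6, p2=4, p3=2, p4=0, p5=2) → (p0=5, p1=7, p2=4, p3=2, p4=0, p5=3)
step 6: fire T5:  (p0=5, p1=7, p2=4, p3=2, p4=0, p5=3) → (p0=4, p1=7, p2=3, p3=2, p4=3, p5=3)
step 7: fire T3:  (p0=4, p1=7, p2=3, p3=2, p4=3, p5=3) → (p0=3, p1=10, p2=3, p3=4, p4=0, p5=3)
step 8: fire T1:  (p0=3, p1=10, p2=3, p3=4, p4=0, p5=3) → (p0=3, p1=8, p2=4, p3=4, p4=0, p5=2)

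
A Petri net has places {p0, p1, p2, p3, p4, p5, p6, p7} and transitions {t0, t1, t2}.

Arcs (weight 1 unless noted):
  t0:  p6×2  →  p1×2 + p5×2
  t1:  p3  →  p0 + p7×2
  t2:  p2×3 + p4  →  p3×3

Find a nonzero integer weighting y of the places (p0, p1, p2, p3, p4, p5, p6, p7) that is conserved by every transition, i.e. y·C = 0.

Incidence matrix C (rows=places, cols=transitions):
       t0   t1   t2
   p0   0    1    0
   p1   2    0    0
   p2   0    0   -3
   p3   0   -1    3
   p4   0    0   -1
   p5   2    0    0
   p6  -2    0    0
   p7   0    2    0

Candidate y = [1, 0, 1, 1, 0, 0, 0, 0]; check y·C column-wise:
  col t0: 1·0 + 0·2 + 1·0 + 1·0 + 0·2 + 0·-2 = 0
  col t1: 1·1 + 1·0 + 1·-1 + 0·2 = 0
  col t2: 1·0 + 1·-3 + 1·3 + 0·-1 = 0

y = (p0:1, p1:0, p2:1, p3:1, p4:0, p5:0, p6:0, p7:0)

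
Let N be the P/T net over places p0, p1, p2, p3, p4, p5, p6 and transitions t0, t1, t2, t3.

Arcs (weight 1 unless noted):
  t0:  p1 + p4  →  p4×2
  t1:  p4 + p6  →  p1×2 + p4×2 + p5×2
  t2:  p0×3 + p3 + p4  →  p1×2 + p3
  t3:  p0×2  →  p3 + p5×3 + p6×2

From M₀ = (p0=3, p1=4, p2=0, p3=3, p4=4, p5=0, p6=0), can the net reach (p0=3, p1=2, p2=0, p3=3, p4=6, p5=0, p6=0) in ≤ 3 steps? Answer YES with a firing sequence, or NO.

step 1: fire t0:  (p0=3, p1=4, p2=0, p3=3, p4=4, p5=0, p6=0) → (p0=3, p1=3, p2=0, p3=3, p4=5, p5=0, p6=0)
step 2: fire t0:  (p0=3, p1=3, p2=0, p3=3, p4=5, p5=0, p6=0) → (p0=3, p1=2, p2=0, p3=3, p4=6, p5=0, p6=0)

YES — reachable via ⟨t0, t0⟩ (2 firings)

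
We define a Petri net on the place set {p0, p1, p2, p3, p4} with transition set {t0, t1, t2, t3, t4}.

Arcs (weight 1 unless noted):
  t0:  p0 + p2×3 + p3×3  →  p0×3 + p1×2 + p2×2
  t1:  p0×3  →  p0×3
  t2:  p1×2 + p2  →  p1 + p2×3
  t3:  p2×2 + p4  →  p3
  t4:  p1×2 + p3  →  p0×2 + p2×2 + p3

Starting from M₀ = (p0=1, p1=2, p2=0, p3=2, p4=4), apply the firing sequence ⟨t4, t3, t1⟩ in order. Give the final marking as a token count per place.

(p0=3, p1=0, p2=0, p3=3, p4=3)

step 1: fire t4:  (p0=1, p1=2, p2=0, p3=2, p4=4) → (p0=3, p1=0, p2=2, p3=2, p4=4)
step 2: fire t3:  (p0=3, p1=0, p2=2, p3=2, p4=4) → (p0=3, p1=0, p2=0, p3=3, p4=3)
step 3: fire t1:  (p0=3, p1=0, p2=0, p3=3, p4=3) → (p0=3, p1=0, p2=0, p3=3, p4=3)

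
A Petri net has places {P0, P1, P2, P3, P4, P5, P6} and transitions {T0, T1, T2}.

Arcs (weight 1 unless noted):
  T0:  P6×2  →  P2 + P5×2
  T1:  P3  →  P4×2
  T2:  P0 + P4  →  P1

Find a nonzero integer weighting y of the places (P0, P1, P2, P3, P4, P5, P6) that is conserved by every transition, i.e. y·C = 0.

Incidence matrix C (rows=places, cols=transitions):
       T0   T1   T2
   P0   0    0   -1
   P1   0    0    1
   P2   1    0    0
   P3   0   -1    0
   P4   0    2   -1
   P5   2    0    0
   P6  -2    0    0

Candidate y = [1, 1, 0, 0, 0, 0, 0]; check y·C column-wise:
  col T0: 1·0 + 1·0 + 0·1 + 0·2 + 0·-2 = 0
  col T1: 1·0 + 1·0 + 0·-1 + 0·2 = 0
  col T2: 1·-1 + 1·1 + 0·-1 = 0

y = (P0:1, P1:1, P2:0, P3:0, P4:0, P5:0, P6:0)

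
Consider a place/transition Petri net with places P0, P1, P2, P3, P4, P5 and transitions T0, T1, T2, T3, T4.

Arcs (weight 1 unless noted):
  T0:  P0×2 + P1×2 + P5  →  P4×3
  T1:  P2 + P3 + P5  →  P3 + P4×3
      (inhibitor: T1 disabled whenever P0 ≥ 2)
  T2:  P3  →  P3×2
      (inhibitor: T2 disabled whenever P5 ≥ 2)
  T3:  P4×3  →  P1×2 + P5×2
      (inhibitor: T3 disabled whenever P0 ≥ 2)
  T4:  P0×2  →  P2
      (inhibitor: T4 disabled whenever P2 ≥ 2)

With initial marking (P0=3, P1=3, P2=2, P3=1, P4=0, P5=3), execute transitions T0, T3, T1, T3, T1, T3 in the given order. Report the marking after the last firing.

(P0=1, P1=7, P2=0, P3=1, P4=0, P5=6)

step 1: fire T0:  (P0=3, P1=3, P2=2, P3=1, P4=0, P5=3) → (P0=1, P1=1, P2=2, P3=1, P4=3, P5=2)
step 2: fire T3:  (P0=1, P1=1, P2=2, P3=1, P4=3, P5=2) → (P0=1, P1=3, P2=2, P3=1, P4=0, P5=4)
step 3: fire T1:  (P0=1, P1=3, P2=2, P3=1, P4=0, P5=4) → (P0=1, P1=3, P2=1, P3=1, P4=3, P5=3)
step 4: fire T3:  (P0=1, P1=3, P2=1, P3=1, P4=3, P5=3) → (P0=1, P1=5, P2=1, P3=1, P4=0, P5=5)
step 5: fire T1:  (P0=1, P1=5, P2=1, P3=1, P4=0, P5=5) → (P0=1, P1=5, P2=0, P3=1, P4=3, P5=4)
step 6: fire T3:  (P0=1, P1=5, P2=0, P3=1, P4=3, P5=4) → (P0=1, P1=7, P2=0, P3=1, P4=0, P5=6)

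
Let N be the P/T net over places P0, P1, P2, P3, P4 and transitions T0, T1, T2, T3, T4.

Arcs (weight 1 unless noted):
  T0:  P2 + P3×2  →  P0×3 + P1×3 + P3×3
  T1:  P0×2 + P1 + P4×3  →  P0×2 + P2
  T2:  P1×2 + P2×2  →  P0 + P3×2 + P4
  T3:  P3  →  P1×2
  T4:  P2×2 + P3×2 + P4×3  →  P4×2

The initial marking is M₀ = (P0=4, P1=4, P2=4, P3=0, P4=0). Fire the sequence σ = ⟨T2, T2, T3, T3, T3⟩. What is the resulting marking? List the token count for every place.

(P0=6, P1=6, P2=0, P3=1, P4=2)

step 1: fire T2:  (P0=4, P1=4, P2=4, P3=0, P4=0) → (P0=5, P1=2, P2=2, P3=2, P4=1)
step 2: fire T2:  (P0=5, P1=2, P2=2, P3=2, P4=1) → (P0=6, P1=0, P2=0, P3=4, P4=2)
step 3: fire T3:  (P0=6, P1=0, P2=0, P3=4, P4=2) → (P0=6, P1=2, P2=0, P3=3, P4=2)
step 4: fire T3:  (P0=6, P1=2, P2=0, P3=3, P4=2) → (P0=6, P1=4, P2=0, P3=2, P4=2)
step 5: fire T3:  (P0=6, P1=4, P2=0, P3=2, P4=2) → (P0=6, P1=6, P2=0, P3=1, P4=2)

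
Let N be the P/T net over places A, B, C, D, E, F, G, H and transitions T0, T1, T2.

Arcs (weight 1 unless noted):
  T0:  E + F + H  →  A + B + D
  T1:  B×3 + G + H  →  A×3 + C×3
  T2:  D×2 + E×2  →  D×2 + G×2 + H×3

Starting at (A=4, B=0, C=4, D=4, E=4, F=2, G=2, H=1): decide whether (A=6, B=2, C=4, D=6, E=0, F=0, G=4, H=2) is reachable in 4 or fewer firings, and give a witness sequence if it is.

YES — reachable via ⟨T0, T2, T0⟩ (3 firings)

step 1: fire T0:  (A=4, B=0, C=4, D=4, E=4, F=2, G=2, H=1) → (A=5, B=1, C=4, D=5, E=3, F=1, G=2, H=0)
step 2: fire T2:  (A=5, B=1, C=4, D=5, E=3, F=1, G=2, H=0) → (A=5, B=1, C=4, D=5, E=1, F=1, G=4, H=3)
step 3: fire T0:  (A=5, B=1, C=4, D=5, E=1, F=1, G=4, H=3) → (A=6, B=2, C=4, D=6, E=0, F=0, G=4, H=2)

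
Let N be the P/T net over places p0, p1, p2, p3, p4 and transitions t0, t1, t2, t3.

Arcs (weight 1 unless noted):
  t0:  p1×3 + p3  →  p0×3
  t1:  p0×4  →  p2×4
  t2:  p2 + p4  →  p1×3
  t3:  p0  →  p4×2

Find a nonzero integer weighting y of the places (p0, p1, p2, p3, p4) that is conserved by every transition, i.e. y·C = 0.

y = (p0:2, p1:1, p2:2, p3:3, p4:1)

Incidence matrix C (rows=places, cols=transitions):
       t0   t1   t2   t3
   p0   3   -4    0   -1
   p1  -3    0    3    0
   p2   0    4   -1    0
   p3  -1    0    0    0
   p4   0    0   -1    2

Candidate y = [2, 1, 2, 3, 1]; check y·C column-wise:
  col t0: 2·3 + 1·-3 + 2·0 + 3·-1 + 1·0 = 0
  col t1: 2·-4 + 1·0 + 2·4 + 3·0 + 1·0 = 0
  col t2: 2·0 + 1·3 + 2·-1 + 3·0 + 1·-1 = 0
  col t3: 2·-1 + 1·0 + 2·0 + 3·0 + 1·2 = 0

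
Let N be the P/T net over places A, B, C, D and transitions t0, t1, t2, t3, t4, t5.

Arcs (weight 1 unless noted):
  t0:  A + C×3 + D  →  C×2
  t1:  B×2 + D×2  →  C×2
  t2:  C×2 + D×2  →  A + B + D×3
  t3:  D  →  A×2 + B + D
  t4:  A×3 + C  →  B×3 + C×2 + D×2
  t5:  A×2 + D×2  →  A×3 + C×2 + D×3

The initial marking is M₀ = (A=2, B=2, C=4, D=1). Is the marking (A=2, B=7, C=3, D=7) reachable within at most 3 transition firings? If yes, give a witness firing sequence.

NO — not reachable within 3 firings

depth 0: 1 marking
depth 1: 3 markings reached so far
depth 2: 6 markings reached so far
depth 3: 12 markings reached so far
target is not among the 12 markings reachable within 3 steps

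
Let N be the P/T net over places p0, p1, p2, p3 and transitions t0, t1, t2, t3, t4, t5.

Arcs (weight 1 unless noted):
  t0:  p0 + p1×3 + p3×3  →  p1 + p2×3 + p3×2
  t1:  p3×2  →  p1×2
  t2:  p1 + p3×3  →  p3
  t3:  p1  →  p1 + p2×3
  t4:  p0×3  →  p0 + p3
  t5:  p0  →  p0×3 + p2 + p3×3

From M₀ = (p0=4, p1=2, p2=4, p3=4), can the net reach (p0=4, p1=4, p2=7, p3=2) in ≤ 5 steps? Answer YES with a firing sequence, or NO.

step 1: fire t1:  (p0=4, p1=2, p2=4, p3=4) → (p0=4, p1=4, p2=4, p3=2)
step 2: fire t3:  (p0=4, p1=4, p2=4, p3=2) → (p0=4, p1=4, p2=7, p3=2)

YES — reachable via ⟨t1, t3⟩ (2 firings)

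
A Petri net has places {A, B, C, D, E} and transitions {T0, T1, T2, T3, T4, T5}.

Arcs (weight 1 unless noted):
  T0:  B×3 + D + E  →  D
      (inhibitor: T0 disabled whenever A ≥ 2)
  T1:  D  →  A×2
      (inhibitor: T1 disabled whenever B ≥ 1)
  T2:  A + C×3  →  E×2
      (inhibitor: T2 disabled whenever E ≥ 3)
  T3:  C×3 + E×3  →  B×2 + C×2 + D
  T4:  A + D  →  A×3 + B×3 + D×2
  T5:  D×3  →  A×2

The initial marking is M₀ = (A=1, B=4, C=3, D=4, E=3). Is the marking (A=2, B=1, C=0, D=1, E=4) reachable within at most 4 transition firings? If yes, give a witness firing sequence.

YES — reachable via ⟨T0, T2, T5⟩ (3 firings)

step 1: fire T0:  (A=1, B=4, C=3, D=4, E=3) → (A=1, B=1, C=3, D=4, E=2)
step 2: fire T2:  (A=1, B=1, C=3, D=4, E=2) → (A=0, B=1, C=0, D=4, E=4)
step 3: fire T5:  (A=0, B=1, C=0, D=4, E=4) → (A=2, B=1, C=0, D=1, E=4)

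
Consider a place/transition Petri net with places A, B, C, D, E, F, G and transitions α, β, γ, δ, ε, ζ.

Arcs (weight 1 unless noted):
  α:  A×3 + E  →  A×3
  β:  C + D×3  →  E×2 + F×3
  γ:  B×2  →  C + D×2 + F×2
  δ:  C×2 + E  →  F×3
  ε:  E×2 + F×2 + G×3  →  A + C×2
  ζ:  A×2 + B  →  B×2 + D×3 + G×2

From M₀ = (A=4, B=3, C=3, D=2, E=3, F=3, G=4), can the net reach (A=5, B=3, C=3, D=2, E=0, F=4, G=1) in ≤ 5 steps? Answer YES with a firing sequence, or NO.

YES — reachable via ⟨δ, ε⟩ (2 firings)

step 1: fire δ:  (A=4, B=3, C=3, D=2, E=3, F=3, G=4) → (A=4, B=3, C=1, D=2, E=2, F=6, G=4)
step 2: fire ε:  (A=4, B=3, C=1, D=2, E=2, F=6, G=4) → (A=5, B=3, C=3, D=2, E=0, F=4, G=1)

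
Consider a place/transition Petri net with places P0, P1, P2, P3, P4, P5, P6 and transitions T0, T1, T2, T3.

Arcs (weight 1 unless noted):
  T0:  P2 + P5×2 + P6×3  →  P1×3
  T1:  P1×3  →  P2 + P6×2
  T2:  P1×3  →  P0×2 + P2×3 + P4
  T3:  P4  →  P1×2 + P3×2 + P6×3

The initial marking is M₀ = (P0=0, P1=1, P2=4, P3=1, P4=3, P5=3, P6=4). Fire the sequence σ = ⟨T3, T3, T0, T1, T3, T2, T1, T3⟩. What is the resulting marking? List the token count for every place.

(P0=2, P1=3, P2=8, P3=9, P4=0, P5=1, P6=17)

step 1: fire T3:  (P0=0, P1=1, P2=4, P3=1, P4=3, P5=3, P6=4) → (P0=0, P1=3, P2=4, P3=3, P4=2, P5=3, P6=7)
step 2: fire T3:  (P0=0, P1=3, P2=4, P3=3, P4=2, P5=3, P6=7) → (P0=0, P1=5, P2=4, P3=5, P4=1, P5=3, P6=10)
step 3: fire T0:  (P0=0, P1=5, P2=4, P3=5, P4=1, P5=3, P6=10) → (P0=0, P1=8, P2=3, P3=5, P4=1, P5=1, P6=7)
step 4: fire T1:  (P0=0, P1=8, P2=3, P3=5, P4=1, P5=1, P6=7) → (P0=0, P1=5, P2=4, P3=5, P4=1, P5=1, P6=9)
step 5: fire T3:  (P0=0, P1=5, P2=4, P3=5, P4=1, P5=1, P6=9) → (P0=0, P1=7, P2=4, P3=7, P4=0, P5=1, P6=12)
step 6: fire T2:  (P0=0, P1=7, P2=4, P3=7, P4=0, P5=1, P6=12) → (P0=2, P1=4, P2=7, P3=7, P4=1, P5=1, P6=12)
step 7: fire T1:  (P0=2, P1=4, P2=7, P3=7, P4=1, P5=1, P6=12) → (P0=2, P1=1, P2=8, P3=7, P4=1, P5=1, P6=14)
step 8: fire T3:  (P0=2, P1=1, P2=8, P3=7, P4=1, P5=1, P6=14) → (P0=2, P1=3, P2=8, P3=9, P4=0, P5=1, P6=17)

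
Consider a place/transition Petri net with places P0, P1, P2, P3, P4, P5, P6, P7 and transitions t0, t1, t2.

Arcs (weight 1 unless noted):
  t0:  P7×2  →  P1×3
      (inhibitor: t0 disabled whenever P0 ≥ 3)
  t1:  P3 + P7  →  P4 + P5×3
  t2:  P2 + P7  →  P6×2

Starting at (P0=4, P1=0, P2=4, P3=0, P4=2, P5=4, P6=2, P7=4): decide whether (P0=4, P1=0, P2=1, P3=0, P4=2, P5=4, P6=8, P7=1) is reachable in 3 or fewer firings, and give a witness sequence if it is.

step 1: fire t2:  (P0=4, P1=0, P2=4, P3=0, P4=2, P5=4, P6=2, P7=4) → (P0=4, P1=0, P2=3, P3=0, P4=2, P5=4, P6=4, P7=3)
step 2: fire t2:  (P0=4, P1=0, P2=3, P3=0, P4=2, P5=4, P6=4, P7=3) → (P0=4, P1=0, P2=2, P3=0, P4=2, P5=4, P6=6, P7=2)
step 3: fire t2:  (P0=4, P1=0, P2=2, P3=0, P4=2, P5=4, P6=6, P7=2) → (P0=4, P1=0, P2=1, P3=0, P4=2, P5=4, P6=8, P7=1)

YES — reachable via ⟨t2, t2, t2⟩ (3 firings)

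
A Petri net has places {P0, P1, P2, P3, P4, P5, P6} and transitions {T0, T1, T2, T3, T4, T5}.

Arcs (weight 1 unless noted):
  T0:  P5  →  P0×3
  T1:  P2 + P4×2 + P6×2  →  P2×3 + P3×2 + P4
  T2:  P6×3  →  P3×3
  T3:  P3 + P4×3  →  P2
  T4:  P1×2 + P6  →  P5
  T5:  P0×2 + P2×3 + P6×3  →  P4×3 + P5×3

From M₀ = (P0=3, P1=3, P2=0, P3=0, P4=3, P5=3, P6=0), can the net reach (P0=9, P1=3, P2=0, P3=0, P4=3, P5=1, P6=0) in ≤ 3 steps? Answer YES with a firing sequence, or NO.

YES — reachable via ⟨T0, T0⟩ (2 firings)

step 1: fire T0:  (P0=3, P1=3, P2=0, P3=0, P4=3, P5=3, P6=0) → (P0=6, P1=3, P2=0, P3=0, P4=3, P5=2, P6=0)
step 2: fire T0:  (P0=6, P1=3, P2=0, P3=0, P4=3, P5=2, P6=0) → (P0=9, P1=3, P2=0, P3=0, P4=3, P5=1, P6=0)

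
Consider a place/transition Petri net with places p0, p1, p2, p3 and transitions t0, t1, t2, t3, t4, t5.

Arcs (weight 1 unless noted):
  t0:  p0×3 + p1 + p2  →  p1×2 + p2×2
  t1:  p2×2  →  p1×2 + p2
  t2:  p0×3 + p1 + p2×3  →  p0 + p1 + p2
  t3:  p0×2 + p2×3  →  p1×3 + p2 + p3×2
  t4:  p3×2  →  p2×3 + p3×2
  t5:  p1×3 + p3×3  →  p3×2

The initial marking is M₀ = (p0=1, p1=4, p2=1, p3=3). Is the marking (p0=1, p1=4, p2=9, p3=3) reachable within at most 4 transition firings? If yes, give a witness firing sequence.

NO — not reachable within 4 firings

depth 0: 1 marking
depth 1: 3 markings reached so far
depth 2: 6 markings reached so far
depth 3: 11 markings reached so far
depth 4: 18 markings reached so far
target is not among the 18 markings reachable within 4 steps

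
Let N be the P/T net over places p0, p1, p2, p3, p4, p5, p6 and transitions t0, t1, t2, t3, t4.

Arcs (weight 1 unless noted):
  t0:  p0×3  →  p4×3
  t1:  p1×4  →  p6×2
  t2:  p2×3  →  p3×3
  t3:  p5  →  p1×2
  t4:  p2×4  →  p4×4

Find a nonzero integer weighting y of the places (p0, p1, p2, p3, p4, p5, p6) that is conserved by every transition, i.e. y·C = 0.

Incidence matrix C (rows=places, cols=transitions):
       t0   t1   t2   t3   t4
   p0  -3    0    0    0    0
   p1   0   -4    0    2    0
   p2   0    0   -3    0   -4
   p3   0    0    3    0    0
   p4   3    0    0    0    4
   p5   0    0    0   -1    0
   p6   0    2    0    0    0

Candidate y = [1, 0, 1, 1, 1, 0, 0]; check y·C column-wise:
  col t0: 1·-3 + 1·0 + 1·0 + 1·3 = 0
  col t1: 1·0 + 0·-4 + 1·0 + 1·0 + 1·0 + 0·2 = 0
  col t2: 1·0 + 1·-3 + 1·3 + 1·0 = 0
  col t3: 1·0 + 0·2 + 1·0 + 1·0 + 1·0 + 0·-1 = 0
  col t4: 1·0 + 1·-4 + 1·0 + 1·4 = 0

y = (p0:1, p1:0, p2:1, p3:1, p4:1, p5:0, p6:0)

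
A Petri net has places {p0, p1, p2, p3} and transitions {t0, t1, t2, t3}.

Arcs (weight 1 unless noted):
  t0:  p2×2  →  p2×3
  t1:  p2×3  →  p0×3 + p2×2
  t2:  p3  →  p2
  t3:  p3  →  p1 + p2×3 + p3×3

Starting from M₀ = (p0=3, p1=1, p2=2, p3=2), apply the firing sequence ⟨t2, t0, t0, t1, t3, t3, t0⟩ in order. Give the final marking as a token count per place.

(p0=6, p1=3, p2=11, p3=5)

step 1: fire t2:  (p0=3, p1=1, p2=2, p3=2) → (p0=3, p1=1, p2=3, p3=1)
step 2: fire t0:  (p0=3, p1=1, p2=3, p3=1) → (p0=3, p1=1, p2=4, p3=1)
step 3: fire t0:  (p0=3, p1=1, p2=4, p3=1) → (p0=3, p1=1, p2=5, p3=1)
step 4: fire t1:  (p0=3, p1=1, p2=5, p3=1) → (p0=6, p1=1, p2=4, p3=1)
step 5: fire t3:  (p0=6, p1=1, p2=4, p3=1) → (p0=6, p1=2, p2=7, p3=3)
step 6: fire t3:  (p0=6, p1=2, p2=7, p3=3) → (p0=6, p1=3, p2=10, p3=5)
step 7: fire t0:  (p0=6, p1=3, p2=10, p3=5) → (p0=6, p1=3, p2=11, p3=5)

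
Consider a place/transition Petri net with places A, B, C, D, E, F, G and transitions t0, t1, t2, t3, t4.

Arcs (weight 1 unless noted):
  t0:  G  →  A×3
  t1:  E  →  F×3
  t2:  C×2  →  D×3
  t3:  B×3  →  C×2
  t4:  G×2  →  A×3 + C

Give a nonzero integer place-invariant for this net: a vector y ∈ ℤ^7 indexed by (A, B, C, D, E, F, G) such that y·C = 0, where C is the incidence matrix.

y = (A:0, B:0, C:0, D:0, E:3, F:1, G:0)

Incidence matrix C (rows=places, cols=transitions):
       t0   t1   t2   t3   t4
    A   3    0    0    0    3
    B   0    0    0   -3    0
    C   0    0   -2    2    1
    D   0    0    3    0    0
    E   0   -1    0    0    0
    F   0    3    0    0    0
    G  -1    0    0    0   -2

Candidate y = [0, 0, 0, 0, 3, 1, 0]; check y·C column-wise:
  col t0: 0·3 + 3·0 + 1·0 + 0·-1 = 0
  col t1: 3·-1 + 1·3 = 0
  col t2: 0·-2 + 0·3 + 3·0 + 1·0 = 0
  col t3: 0·-3 + 0·2 + 3·0 + 1·0 = 0
  col t4: 0·3 + 0·1 + 3·0 + 1·0 + 0·-2 = 0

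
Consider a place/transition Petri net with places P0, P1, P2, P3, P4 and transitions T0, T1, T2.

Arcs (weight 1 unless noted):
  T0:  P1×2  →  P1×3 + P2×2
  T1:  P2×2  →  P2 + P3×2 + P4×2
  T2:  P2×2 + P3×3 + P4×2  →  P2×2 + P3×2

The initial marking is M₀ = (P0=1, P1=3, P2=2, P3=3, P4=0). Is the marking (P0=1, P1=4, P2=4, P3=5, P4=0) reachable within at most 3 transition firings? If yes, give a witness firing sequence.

NO — not reachable within 3 firings

depth 0: 1 marking
depth 1: 3 markings reached so far
depth 2: 5 markings reached so far
depth 3: 9 markings reached so far
target is not among the 9 markings reachable within 3 steps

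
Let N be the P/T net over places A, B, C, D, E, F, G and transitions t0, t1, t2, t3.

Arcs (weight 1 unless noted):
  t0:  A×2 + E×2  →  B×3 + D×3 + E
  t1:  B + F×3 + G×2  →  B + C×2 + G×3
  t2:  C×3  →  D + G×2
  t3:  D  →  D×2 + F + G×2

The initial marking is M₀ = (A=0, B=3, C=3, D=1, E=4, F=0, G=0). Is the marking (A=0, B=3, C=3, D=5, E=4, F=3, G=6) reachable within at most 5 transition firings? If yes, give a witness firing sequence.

depth 0: 1 marking
depth 1: 3 markings reached so far
depth 2: 5 markings reached so far
depth 3: 7 markings reached so far
depth 4: 10 markings reached so far
depth 5: 14 markings reached so far
target is not among the 14 markings reachable within 5 steps

NO — not reachable within 5 firings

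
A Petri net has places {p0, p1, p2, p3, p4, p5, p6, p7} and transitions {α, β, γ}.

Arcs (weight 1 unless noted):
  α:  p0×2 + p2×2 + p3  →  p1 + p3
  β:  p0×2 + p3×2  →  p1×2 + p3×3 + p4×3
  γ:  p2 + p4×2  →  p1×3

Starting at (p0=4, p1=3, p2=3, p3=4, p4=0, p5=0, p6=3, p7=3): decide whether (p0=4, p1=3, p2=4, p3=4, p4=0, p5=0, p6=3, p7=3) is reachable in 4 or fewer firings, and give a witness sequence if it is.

depth 0: 1 marking
depth 1: 3 markings reached so far
depth 2: 6 markings reached so far
depth 3: 8 markings reached so far
depth 4: 9 markings reached so far
target is not among the 9 markings reachable within 4 steps

NO — not reachable within 4 firings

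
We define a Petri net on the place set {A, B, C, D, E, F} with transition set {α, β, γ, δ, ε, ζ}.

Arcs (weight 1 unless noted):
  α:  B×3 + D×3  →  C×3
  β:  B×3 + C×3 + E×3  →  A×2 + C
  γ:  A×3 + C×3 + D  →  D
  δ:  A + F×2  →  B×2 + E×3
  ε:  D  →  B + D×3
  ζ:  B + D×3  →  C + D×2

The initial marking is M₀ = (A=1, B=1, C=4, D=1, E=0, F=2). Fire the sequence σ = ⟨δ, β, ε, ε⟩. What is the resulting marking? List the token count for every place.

step 1: fire δ:  (A=1, B=1, C=4, D=1, E=0, F=2) → (A=0, B=3, C=4, D=1, E=3, F=0)
step 2: fire β:  (A=0, B=3, C=4, D=1, E=3, F=0) → (A=2, B=0, C=2, D=1, E=0, F=0)
step 3: fire ε:  (A=2, B=0, C=2, D=1, E=0, F=0) → (A=2, B=1, C=2, D=3, E=0, F=0)
step 4: fire ε:  (A=2, B=1, C=2, D=3, E=0, F=0) → (A=2, B=2, C=2, D=5, E=0, F=0)

(A=2, B=2, C=2, D=5, E=0, F=0)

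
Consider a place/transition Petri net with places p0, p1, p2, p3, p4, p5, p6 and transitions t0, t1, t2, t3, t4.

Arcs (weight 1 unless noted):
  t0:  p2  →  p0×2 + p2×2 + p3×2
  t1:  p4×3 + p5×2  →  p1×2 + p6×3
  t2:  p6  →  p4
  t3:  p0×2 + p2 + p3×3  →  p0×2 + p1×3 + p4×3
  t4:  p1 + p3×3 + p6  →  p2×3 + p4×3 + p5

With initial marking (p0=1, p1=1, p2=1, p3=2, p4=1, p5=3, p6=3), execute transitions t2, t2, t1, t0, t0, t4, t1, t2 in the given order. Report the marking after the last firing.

(p0=5, p1=4, p2=6, p3=3, p4=1, p5=0, p6=5)

step 1: fire t2:  (p0=1, p1=1, p2=1, p3=2, p4=1, p5=3, p6=3) → (p0=1, p1=1, p2=1, p3=2, p4=2, p5=3, p6=2)
step 2: fire t2:  (p0=1, p1=1, p2=1, p3=2, p4=2, p5=3, p6=2) → (p0=1, p1=1, p2=1, p3=2, p4=3, p5=3, p6=1)
step 3: fire t1:  (p0=1, p1=1, p2=1, p3=2, p4=3, p5=3, p6=1) → (p0=1, p1=3, p2=1, p3=2, p4=0, p5=1, p6=4)
step 4: fire t0:  (p0=1, p1=3, p2=1, p3=2, p4=0, p5=1, p6=4) → (p0=3, p1=3, p2=2, p3=4, p4=0, p5=1, p6=4)
step 5: fire t0:  (p0=3, p1=3, p2=2, p3=4, p4=0, p5=1, p6=4) → (p0=5, p1=3, p2=3, p3=6, p4=0, p5=1, p6=4)
step 6: fire t4:  (p0=5, p1=3, p2=3, p3=6, p4=0, p5=1, p6=4) → (p0=5, p1=2, p2=6, p3=3, p4=3, p5=2, p6=3)
step 7: fire t1:  (p0=5, p1=2, p2=6, p3=3, p4=3, p5=2, p6=3) → (p0=5, p1=4, p2=6, p3=3, p4=0, p5=0, p6=6)
step 8: fire t2:  (p0=5, p1=4, p2=6, p3=3, p4=0, p5=0, p6=6) → (p0=5, p1=4, p2=6, p3=3, p4=1, p5=0, p6=5)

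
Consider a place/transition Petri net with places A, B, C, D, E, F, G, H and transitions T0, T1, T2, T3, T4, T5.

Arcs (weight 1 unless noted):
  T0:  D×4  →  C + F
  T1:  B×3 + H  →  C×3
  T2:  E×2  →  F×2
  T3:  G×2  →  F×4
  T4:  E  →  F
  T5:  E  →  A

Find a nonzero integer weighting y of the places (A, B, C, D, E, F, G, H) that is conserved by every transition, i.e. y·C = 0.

y = (A:0, B:4, C:4, D:1, E:0, F:0, G:0, H:0)

Incidence matrix C (rows=places, cols=transitions):
       T0   T1   T2   T3   T4   T5
    A   0    0    0    0    0    1
    B   0   -3    0    0    0    0
    C   1    3    0    0    0    0
    D  -4    0    0    0    0    0
    E   0    0   -2    0   -1   -1
    F   1    0    2    4    1    0
    G   0    0    0   -2    0    0
    H   0   -1    0    0    0    0

Candidate y = [0, 4, 4, 1, 0, 0, 0, 0]; check y·C column-wise:
  col T0: 4·0 + 4·1 + 1·-4 + 0·1 = 0
  col T1: 4·-3 + 4·3 + 1·0 + 0·-1 = 0
  col T2: 4·0 + 4·0 + 1·0 + 0·-2 + 0·2 = 0
  col T3: 4·0 + 4·0 + 1·0 + 0·4 + 0·-2 = 0
  col T4: 4·0 + 4·0 + 1·0 + 0·-1 + 0·1 = 0
  col T5: 0·1 + 4·0 + 4·0 + 1·0 + 0·-1 = 0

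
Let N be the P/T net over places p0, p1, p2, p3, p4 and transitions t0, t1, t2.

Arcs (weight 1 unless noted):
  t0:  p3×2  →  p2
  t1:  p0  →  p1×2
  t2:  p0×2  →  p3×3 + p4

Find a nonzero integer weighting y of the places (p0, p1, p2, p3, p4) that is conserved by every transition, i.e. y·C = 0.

y = (p0:6, p1:3, p2:8, p3:4, p4:0)

Incidence matrix C (rows=places, cols=transitions):
       t0   t1   t2
   p0   0   -1   -2
   p1   0    2    0
   p2   1    0    0
   p3  -2    0    3
   p4   0    0    1

Candidate y = [6, 3, 8, 4, 0]; check y·C column-wise:
  col t0: 6·0 + 3·0 + 8·1 + 4·-2 = 0
  col t1: 6·-1 + 3·2 + 8·0 + 4·0 = 0
  col t2: 6·-2 + 3·0 + 8·0 + 4·3 + 0·1 = 0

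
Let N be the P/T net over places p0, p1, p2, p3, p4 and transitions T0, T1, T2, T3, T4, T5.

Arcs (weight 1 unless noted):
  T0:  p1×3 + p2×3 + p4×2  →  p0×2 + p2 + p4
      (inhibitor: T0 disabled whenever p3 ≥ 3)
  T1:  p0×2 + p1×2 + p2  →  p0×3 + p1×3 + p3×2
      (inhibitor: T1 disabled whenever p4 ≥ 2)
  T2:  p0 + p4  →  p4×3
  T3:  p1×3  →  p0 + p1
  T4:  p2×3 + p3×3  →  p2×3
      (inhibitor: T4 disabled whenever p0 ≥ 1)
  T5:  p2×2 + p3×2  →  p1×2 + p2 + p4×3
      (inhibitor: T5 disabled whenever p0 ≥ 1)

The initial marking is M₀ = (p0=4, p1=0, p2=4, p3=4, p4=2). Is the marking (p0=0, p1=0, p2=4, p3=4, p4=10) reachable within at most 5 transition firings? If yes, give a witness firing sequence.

YES — reachable via ⟨T2, T2, T2, T2⟩ (4 firings)

step 1: fire T2:  (p0=4, p1=0, p2=4, p3=4, p4=2) → (p0=3, p1=0, p2=4, p3=4, p4=4)
step 2: fire T2:  (p0=3, p1=0, p2=4, p3=4, p4=4) → (p0=2, p1=0, p2=4, p3=4, p4=6)
step 3: fire T2:  (p0=2, p1=0, p2=4, p3=4, p4=6) → (p0=1, p1=0, p2=4, p3=4, p4=8)
step 4: fire T2:  (p0=1, p1=0, p2=4, p3=4, p4=8) → (p0=0, p1=0, p2=4, p3=4, p4=10)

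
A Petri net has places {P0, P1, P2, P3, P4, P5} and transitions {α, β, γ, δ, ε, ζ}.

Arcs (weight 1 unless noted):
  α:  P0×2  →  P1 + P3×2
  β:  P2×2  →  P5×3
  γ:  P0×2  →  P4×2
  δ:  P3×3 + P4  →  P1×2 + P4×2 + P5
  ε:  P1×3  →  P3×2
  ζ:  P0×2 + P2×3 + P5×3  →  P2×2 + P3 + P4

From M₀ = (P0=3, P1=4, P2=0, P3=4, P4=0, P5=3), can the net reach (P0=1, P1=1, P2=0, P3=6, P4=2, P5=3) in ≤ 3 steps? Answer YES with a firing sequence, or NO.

YES — reachable via ⟨γ, ε⟩ (2 firings)

step 1: fire γ:  (P0=3, P1=4, P2=0, P3=4, P4=0, P5=3) → (P0=1, P1=4, P2=0, P3=4, P4=2, P5=3)
step 2: fire ε:  (P0=1, P1=4, P2=0, P3=4, P4=2, P5=3) → (P0=1, P1=1, P2=0, P3=6, P4=2, P5=3)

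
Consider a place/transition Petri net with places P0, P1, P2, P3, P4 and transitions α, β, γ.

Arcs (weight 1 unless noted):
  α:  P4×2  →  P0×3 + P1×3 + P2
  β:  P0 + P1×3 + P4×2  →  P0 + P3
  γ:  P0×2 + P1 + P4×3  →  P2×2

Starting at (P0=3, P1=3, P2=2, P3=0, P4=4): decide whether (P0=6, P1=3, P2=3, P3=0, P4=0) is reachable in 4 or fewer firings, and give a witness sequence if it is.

NO — not reachable within 4 firings

depth 0: 1 marking
depth 1: 4 markings reached so far
depth 2: 6 markings reached so far
depth 3: 6 markings reached so far
(frontier empty at depth 3; search complete)
target is not among the 6 markings reachable within 4 steps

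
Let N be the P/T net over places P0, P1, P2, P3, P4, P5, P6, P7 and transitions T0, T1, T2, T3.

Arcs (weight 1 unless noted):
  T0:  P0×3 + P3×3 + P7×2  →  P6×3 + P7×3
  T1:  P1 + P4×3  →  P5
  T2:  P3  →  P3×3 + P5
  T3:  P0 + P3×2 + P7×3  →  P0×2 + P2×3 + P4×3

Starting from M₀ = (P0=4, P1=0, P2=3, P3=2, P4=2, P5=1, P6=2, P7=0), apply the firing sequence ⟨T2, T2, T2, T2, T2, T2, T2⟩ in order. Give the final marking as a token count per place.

(P0=4, P1=0, P2=3, P3=16, P4=2, P5=8, P6=2, P7=0)

step 1: fire T2:  (P0=4, P1=0, P2=3, P3=2, P4=2, P5=1, P6=2, P7=0) → (P0=4, P1=0, P2=3, P3=4, P4=2, P5=2, P6=2, P7=0)
step 2: fire T2:  (P0=4, P1=0, P2=3, P3=4, P4=2, P5=2, P6=2, P7=0) → (P0=4, P1=0, P2=3, P3=6, P4=2, P5=3, P6=2, P7=0)
step 3: fire T2:  (P0=4, P1=0, P2=3, P3=6, P4=2, P5=3, P6=2, P7=0) → (P0=4, P1=0, P2=3, P3=8, P4=2, P5=4, P6=2, P7=0)
step 4: fire T2:  (P0=4, P1=0, P2=3, P3=8, P4=2, P5=4, P6=2, P7=0) → (P0=4, P1=0, P2=3, P3=10, P4=2, P5=5, P6=2, P7=0)
step 5: fire T2:  (P0=4, P1=0, P2=3, P3=10, P4=2, P5=5, P6=2, P7=0) → (P0=4, P1=0, P2=3, P3=12, P4=2, P5=6, P6=2, P7=0)
step 6: fire T2:  (P0=4, P1=0, P2=3, P3=12, P4=2, P5=6, P6=2, P7=0) → (P0=4, P1=0, P2=3, P3=14, P4=2, P5=7, P6=2, P7=0)
step 7: fire T2:  (P0=4, P1=0, P2=3, P3=14, P4=2, P5=7, P6=2, P7=0) → (P0=4, P1=0, P2=3, P3=16, P4=2, P5=8, P6=2, P7=0)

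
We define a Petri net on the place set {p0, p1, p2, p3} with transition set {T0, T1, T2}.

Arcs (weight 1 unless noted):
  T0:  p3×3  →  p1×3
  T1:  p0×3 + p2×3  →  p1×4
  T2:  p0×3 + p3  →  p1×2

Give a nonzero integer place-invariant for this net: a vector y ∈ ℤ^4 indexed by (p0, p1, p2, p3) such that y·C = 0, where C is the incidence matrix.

Incidence matrix C (rows=places, cols=transitions):
       T0   T1   T2
   p0   0   -3   -3
   p1   3    4    2
   p2   0   -3    0
   p3  -3    0   -1

Candidate y = [1, 3, 3, 3]; check y·C column-wise:
  col T0: 1·0 + 3·3 + 3·0 + 3·-3 = 0
  col T1: 1·-3 + 3·4 + 3·-3 + 3·0 = 0
  col T2: 1·-3 + 3·2 + 3·0 + 3·-1 = 0

y = (p0:1, p1:3, p2:3, p3:3)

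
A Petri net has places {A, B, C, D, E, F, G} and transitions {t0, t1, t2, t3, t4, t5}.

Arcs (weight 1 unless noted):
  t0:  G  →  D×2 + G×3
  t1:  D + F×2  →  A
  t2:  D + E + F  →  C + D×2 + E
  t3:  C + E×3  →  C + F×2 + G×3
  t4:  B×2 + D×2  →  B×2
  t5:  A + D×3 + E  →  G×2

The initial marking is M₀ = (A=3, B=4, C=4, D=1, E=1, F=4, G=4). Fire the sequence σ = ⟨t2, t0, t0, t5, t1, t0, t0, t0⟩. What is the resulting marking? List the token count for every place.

step 1: fire t2:  (A=3, B=4, C=4, D=1, E=1, F=4, G=4) → (A=3, B=4, C=5, D=2, E=1, F=3, G=4)
step 2: fire t0:  (A=3, B=4, C=5, D=2, E=1, F=3, G=4) → (A=3, B=4, C=5, D=4, E=1, F=3, G=6)
step 3: fire t0:  (A=3, B=4, C=5, D=4, E=1, F=3, G=6) → (A=3, B=4, C=5, D=6, E=1, F=3, G=8)
step 4: fire t5:  (A=3, B=4, C=5, D=6, E=1, F=3, G=8) → (A=2, B=4, C=5, D=3, E=0, F=3, G=10)
step 5: fire t1:  (A=2, B=4, C=5, D=3, E=0, F=3, G=10) → (A=3, B=4, C=5, D=2, E=0, F=1, G=10)
step 6: fire t0:  (A=3, B=4, C=5, D=2, E=0, F=1, G=10) → (A=3, B=4, C=5, D=4, E=0, F=1, G=12)
step 7: fire t0:  (A=3, B=4, C=5, D=4, E=0, F=1, G=12) → (A=3, B=4, C=5, D=6, E=0, F=1, G=14)
step 8: fire t0:  (A=3, B=4, C=5, D=6, E=0, F=1, G=14) → (A=3, B=4, C=5, D=8, E=0, F=1, G=16)

(A=3, B=4, C=5, D=8, E=0, F=1, G=16)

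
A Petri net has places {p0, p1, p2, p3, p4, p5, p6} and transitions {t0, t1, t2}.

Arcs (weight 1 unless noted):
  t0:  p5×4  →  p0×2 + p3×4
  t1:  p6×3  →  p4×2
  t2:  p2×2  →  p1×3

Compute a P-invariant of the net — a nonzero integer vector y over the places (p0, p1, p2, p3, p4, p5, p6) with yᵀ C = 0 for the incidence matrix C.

Incidence matrix C (rows=places, cols=transitions):
       t0   t1   t2
   p0   2    0    0
   p1   0    0    3
   p2   0    0   -2
   p3   4    0    0
   p4   0    2    0
   p5  -4    0    0
   p6   0   -3    0

Candidate y = [0, 2, 3, 0, 0, 0, 0]; check y·C column-wise:
  col t0: 0·2 + 2·0 + 3·0 + 0·4 + 0·-4 = 0
  col t1: 2·0 + 3·0 + 0·2 + 0·-3 = 0
  col t2: 2·3 + 3·-2 = 0

y = (p0:0, p1:2, p2:3, p3:0, p4:0, p5:0, p6:0)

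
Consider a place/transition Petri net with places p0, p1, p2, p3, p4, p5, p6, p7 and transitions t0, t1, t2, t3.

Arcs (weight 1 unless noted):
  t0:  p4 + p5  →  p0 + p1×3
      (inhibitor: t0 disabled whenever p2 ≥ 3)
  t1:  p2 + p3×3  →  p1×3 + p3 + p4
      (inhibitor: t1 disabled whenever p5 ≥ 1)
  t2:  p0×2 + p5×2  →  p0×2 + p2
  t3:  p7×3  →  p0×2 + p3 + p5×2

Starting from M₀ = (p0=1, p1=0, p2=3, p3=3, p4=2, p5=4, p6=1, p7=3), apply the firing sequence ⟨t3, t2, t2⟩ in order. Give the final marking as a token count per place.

(p0=3, p1=0, p2=5, p3=4, p4=2, p5=2, p6=1, p7=0)

step 1: fire t3:  (p0=1, p1=0, p2=3, p3=3, p4=2, p5=4, p6=1, p7=3) → (p0=3, p1=0, p2=3, p3=4, p4=2, p5=6, p6=1, p7=0)
step 2: fire t2:  (p0=3, p1=0, p2=3, p3=4, p4=2, p5=6, p6=1, p7=0) → (p0=3, p1=0, p2=4, p3=4, p4=2, p5=4, p6=1, p7=0)
step 3: fire t2:  (p0=3, p1=0, p2=4, p3=4, p4=2, p5=4, p6=1, p7=0) → (p0=3, p1=0, p2=5, p3=4, p4=2, p5=2, p6=1, p7=0)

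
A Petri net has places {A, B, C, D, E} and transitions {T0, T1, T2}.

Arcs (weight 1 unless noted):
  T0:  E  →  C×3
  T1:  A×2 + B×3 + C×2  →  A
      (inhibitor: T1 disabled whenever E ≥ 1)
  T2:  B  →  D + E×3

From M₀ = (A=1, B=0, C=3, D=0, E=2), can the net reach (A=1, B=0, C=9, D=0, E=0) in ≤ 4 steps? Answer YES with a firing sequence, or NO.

YES — reachable via ⟨T0, T0⟩ (2 firings)

step 1: fire T0:  (A=1, B=0, C=3, D=0, E=2) → (A=1, B=0, C=6, D=0, E=1)
step 2: fire T0:  (A=1, B=0, C=6, D=0, E=1) → (A=1, B=0, C=9, D=0, E=0)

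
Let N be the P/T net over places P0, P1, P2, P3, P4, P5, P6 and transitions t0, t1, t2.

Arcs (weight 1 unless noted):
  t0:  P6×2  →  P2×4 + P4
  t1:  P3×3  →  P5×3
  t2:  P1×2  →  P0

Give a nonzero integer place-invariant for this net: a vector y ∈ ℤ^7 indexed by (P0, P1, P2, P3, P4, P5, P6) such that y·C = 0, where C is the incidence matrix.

y = (P0:2, P1:1, P2:0, P3:0, P4:0, P5:0, P6:0)

Incidence matrix C (rows=places, cols=transitions):
       t0   t1   t2
   P0   0    0    1
   P1   0    0   -2
   P2   4    0    0
   P3   0   -3    0
   P4   1    0    0
   P5   0    3    0
   P6  -2    0    0

Candidate y = [2, 1, 0, 0, 0, 0, 0]; check y·C column-wise:
  col t0: 2·0 + 1·0 + 0·4 + 0·1 + 0·-2 = 0
  col t1: 2·0 + 1·0 + 0·-3 + 0·3 = 0
  col t2: 2·1 + 1·-2 = 0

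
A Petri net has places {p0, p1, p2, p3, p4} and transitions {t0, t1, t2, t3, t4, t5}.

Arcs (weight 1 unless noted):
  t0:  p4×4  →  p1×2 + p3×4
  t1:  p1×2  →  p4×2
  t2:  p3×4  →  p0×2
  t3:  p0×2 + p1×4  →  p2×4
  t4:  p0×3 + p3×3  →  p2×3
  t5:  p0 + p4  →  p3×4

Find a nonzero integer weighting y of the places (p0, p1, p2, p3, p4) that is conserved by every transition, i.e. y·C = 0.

y = (p0:2, p1:2, p2:3, p3:1, p4:2)

Incidence matrix C (rows=places, cols=transitions):
       t0   t1   t2   t3   t4   t5
   p0   0    0    2   -2   -3   -1
   p1   2   -2    0   -4    0    0
   p2   0    0    0    4    3    0
   p3   4    0   -4    0   -3    4
   p4  -4    2    0    0    0   -1

Candidate y = [2, 2, 3, 1, 2]; check y·C column-wise:
  col t0: 2·0 + 2·2 + 3·0 + 1·4 + 2·-4 = 0
  col t1: 2·0 + 2·-2 + 3·0 + 1·0 + 2·2 = 0
  col t2: 2·2 + 2·0 + 3·0 + 1·-4 + 2·0 = 0
  col t3: 2·-2 + 2·-4 + 3·4 + 1·0 + 2·0 = 0
  col t4: 2·-3 + 2·0 + 3·3 + 1·-3 + 2·0 = 0
  col t5: 2·-1 + 2·0 + 3·0 + 1·4 + 2·-1 = 0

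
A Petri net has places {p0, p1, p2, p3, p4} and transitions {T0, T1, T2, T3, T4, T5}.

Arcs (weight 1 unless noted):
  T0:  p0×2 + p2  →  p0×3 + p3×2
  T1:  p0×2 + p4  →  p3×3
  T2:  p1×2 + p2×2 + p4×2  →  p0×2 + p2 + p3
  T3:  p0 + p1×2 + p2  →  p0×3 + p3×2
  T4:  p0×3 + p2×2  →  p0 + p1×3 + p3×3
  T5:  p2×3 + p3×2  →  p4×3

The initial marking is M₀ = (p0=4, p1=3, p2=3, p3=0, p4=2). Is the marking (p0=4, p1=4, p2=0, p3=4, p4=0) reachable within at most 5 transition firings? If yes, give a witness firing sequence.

step 1: fire T2:  (p0=4, p1=3, p2=3, p3=0, p4=2) → (p0=6, p1=1, p2=2, p3=1, p4=0)
step 2: fire T4:  (p0=6, p1=1, p2=2, p3=1, p4=0) → (p0=4, p1=4, p2=0, p3=4, p4=0)

YES — reachable via ⟨T2, T4⟩ (2 firings)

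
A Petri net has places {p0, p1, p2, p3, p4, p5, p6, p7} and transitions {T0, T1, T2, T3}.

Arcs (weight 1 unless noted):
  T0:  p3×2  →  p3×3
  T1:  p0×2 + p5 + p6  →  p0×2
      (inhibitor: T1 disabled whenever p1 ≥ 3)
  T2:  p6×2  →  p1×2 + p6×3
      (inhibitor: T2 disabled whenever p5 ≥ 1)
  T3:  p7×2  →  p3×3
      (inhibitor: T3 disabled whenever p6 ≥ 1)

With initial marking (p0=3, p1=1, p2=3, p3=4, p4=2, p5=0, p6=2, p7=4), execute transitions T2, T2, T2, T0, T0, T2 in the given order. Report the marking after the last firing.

(p0=3, p1=9, p2=3, p3=6, p4=2, p5=0, p6=6, p7=4)

step 1: fire T2:  (p0=3, p1=1, p2=3, p3=4, p4=2, p5=0, p6=2, p7=4) → (p0=3, p1=3, p2=3, p3=4, p4=2, p5=0, p6=3, p7=4)
step 2: fire T2:  (p0=3, p1=3, p2=3, p3=4, p4=2, p5=0, p6=3, p7=4) → (p0=3, p1=5, p2=3, p3=4, p4=2, p5=0, p6=4, p7=4)
step 3: fire T2:  (p0=3, p1=5, p2=3, p3=4, p4=2, p5=0, p6=4, p7=4) → (p0=3, p1=7, p2=3, p3=4, p4=2, p5=0, p6=5, p7=4)
step 4: fire T0:  (p0=3, p1=7, p2=3, p3=4, p4=2, p5=0, p6=5, p7=4) → (p0=3, p1=7, p2=3, p3=5, p4=2, p5=0, p6=5, p7=4)
step 5: fire T0:  (p0=3, p1=7, p2=3, p3=5, p4=2, p5=0, p6=5, p7=4) → (p0=3, p1=7, p2=3, p3=6, p4=2, p5=0, p6=5, p7=4)
step 6: fire T2:  (p0=3, p1=7, p2=3, p3=6, p4=2, p5=0, p6=5, p7=4) → (p0=3, p1=9, p2=3, p3=6, p4=2, p5=0, p6=6, p7=4)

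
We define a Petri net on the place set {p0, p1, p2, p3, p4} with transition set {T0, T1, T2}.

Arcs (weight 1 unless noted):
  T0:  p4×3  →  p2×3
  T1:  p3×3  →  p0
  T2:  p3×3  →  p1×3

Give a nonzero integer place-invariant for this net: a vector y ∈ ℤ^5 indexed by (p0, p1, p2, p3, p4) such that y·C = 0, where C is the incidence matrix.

y = (p0:3, p1:1, p2:0, p3:1, p4:0)

Incidence matrix C (rows=places, cols=transitions):
       T0   T1   T2
   p0   0    1    0
   p1   0    0    3
   p2   3    0    0
   p3   0   -3   -3
   p4  -3    0    0

Candidate y = [3, 1, 0, 1, 0]; check y·C column-wise:
  col T0: 3·0 + 1·0 + 0·3 + 1·0 + 0·-3 = 0
  col T1: 3·1 + 1·0 + 1·-3 = 0
  col T2: 3·0 + 1·3 + 1·-3 = 0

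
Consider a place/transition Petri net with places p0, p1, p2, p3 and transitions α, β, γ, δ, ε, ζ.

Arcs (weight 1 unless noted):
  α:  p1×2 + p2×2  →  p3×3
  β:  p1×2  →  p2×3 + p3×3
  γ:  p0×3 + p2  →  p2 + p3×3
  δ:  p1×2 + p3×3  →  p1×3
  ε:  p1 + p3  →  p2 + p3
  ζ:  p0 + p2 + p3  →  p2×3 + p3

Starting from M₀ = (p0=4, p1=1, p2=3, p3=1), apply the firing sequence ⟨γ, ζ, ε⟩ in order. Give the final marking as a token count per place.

(p0=0, p1=0, p2=6, p3=4)

step 1: fire γ:  (p0=4, p1=1, p2=3, p3=1) → (p0=1, p1=1, p2=3, p3=4)
step 2: fire ζ:  (p0=1, p1=1, p2=3, p3=4) → (p0=0, p1=1, p2=5, p3=4)
step 3: fire ε:  (p0=0, p1=1, p2=5, p3=4) → (p0=0, p1=0, p2=6, p3=4)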